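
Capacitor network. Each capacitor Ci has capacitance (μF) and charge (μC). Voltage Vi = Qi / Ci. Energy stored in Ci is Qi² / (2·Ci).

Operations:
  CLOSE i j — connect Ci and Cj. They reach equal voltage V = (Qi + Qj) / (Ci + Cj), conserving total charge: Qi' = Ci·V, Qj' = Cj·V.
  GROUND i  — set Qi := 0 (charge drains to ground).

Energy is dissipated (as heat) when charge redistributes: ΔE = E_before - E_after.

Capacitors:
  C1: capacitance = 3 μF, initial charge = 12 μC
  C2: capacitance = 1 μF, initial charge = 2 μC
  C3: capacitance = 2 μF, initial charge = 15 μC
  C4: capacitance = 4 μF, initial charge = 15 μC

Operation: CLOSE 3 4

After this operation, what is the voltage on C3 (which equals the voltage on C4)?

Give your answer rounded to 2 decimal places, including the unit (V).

Initial: C1(3μF, Q=12μC, V=4.00V), C2(1μF, Q=2μC, V=2.00V), C3(2μF, Q=15μC, V=7.50V), C4(4μF, Q=15μC, V=3.75V)
Op 1: CLOSE 3-4: Q_total=30.00, C_total=6.00, V=5.00; Q3=10.00, Q4=20.00; dissipated=9.375

Answer: 5.00 V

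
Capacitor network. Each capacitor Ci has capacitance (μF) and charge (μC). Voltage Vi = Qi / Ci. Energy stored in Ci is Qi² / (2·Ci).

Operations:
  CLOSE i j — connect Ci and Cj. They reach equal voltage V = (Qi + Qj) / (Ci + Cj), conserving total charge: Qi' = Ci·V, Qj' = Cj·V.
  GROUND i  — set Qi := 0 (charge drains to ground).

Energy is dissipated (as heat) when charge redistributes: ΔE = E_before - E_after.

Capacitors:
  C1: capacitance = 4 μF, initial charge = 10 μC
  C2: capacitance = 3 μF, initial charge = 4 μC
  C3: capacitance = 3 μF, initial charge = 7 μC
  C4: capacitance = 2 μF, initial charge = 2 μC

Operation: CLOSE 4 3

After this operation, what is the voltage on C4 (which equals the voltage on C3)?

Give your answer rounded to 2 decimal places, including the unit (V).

Initial: C1(4μF, Q=10μC, V=2.50V), C2(3μF, Q=4μC, V=1.33V), C3(3μF, Q=7μC, V=2.33V), C4(2μF, Q=2μC, V=1.00V)
Op 1: CLOSE 4-3: Q_total=9.00, C_total=5.00, V=1.80; Q4=3.60, Q3=5.40; dissipated=1.067

Answer: 1.80 V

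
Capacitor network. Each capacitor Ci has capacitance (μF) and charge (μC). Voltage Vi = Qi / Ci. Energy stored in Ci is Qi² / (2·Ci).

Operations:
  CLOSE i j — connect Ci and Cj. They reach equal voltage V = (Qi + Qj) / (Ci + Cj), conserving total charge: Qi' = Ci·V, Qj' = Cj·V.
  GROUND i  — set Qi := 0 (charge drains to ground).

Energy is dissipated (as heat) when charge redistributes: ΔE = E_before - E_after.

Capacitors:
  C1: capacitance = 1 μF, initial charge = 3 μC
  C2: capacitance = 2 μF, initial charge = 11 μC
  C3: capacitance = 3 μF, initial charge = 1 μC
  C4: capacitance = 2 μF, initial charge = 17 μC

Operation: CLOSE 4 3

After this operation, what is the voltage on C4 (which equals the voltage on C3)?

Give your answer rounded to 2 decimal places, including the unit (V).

Answer: 3.60 V

Derivation:
Initial: C1(1μF, Q=3μC, V=3.00V), C2(2μF, Q=11μC, V=5.50V), C3(3μF, Q=1μC, V=0.33V), C4(2μF, Q=17μC, V=8.50V)
Op 1: CLOSE 4-3: Q_total=18.00, C_total=5.00, V=3.60; Q4=7.20, Q3=10.80; dissipated=40.017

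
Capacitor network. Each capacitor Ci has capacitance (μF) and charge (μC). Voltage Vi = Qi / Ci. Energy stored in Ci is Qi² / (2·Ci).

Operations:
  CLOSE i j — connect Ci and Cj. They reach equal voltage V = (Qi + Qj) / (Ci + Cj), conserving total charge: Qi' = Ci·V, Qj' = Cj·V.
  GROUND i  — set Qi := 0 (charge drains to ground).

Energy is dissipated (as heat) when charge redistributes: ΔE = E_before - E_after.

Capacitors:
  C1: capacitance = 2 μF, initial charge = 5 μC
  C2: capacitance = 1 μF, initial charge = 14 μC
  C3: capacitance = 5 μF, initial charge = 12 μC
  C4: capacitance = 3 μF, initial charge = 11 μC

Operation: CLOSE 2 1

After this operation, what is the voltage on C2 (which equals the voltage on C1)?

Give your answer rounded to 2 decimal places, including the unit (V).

Initial: C1(2μF, Q=5μC, V=2.50V), C2(1μF, Q=14μC, V=14.00V), C3(5μF, Q=12μC, V=2.40V), C4(3μF, Q=11μC, V=3.67V)
Op 1: CLOSE 2-1: Q_total=19.00, C_total=3.00, V=6.33; Q2=6.33, Q1=12.67; dissipated=44.083

Answer: 6.33 V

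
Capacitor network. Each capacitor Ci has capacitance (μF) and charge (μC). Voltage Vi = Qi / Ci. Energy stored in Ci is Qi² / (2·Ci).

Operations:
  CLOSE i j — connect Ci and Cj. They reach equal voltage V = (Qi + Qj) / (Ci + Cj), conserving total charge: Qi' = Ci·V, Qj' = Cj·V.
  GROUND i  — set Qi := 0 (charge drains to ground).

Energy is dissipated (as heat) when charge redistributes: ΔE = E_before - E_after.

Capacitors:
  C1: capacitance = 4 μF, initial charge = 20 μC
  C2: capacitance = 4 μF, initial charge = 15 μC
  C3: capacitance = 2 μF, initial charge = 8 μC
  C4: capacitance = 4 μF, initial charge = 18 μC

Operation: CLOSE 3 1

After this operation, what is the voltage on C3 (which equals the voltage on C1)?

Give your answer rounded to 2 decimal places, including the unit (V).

Answer: 4.67 V

Derivation:
Initial: C1(4μF, Q=20μC, V=5.00V), C2(4μF, Q=15μC, V=3.75V), C3(2μF, Q=8μC, V=4.00V), C4(4μF, Q=18μC, V=4.50V)
Op 1: CLOSE 3-1: Q_total=28.00, C_total=6.00, V=4.67; Q3=9.33, Q1=18.67; dissipated=0.667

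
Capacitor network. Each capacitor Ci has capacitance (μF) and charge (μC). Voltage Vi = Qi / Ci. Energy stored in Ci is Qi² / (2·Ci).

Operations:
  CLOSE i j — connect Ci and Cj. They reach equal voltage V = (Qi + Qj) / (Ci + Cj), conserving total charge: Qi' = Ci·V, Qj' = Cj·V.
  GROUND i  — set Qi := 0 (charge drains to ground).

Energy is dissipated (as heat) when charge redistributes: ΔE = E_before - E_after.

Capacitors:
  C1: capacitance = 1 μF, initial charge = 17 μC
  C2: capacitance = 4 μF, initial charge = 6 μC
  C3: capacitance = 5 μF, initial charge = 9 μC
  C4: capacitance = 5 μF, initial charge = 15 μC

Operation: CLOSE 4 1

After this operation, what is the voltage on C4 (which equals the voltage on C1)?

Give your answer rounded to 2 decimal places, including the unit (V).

Answer: 5.33 V

Derivation:
Initial: C1(1μF, Q=17μC, V=17.00V), C2(4μF, Q=6μC, V=1.50V), C3(5μF, Q=9μC, V=1.80V), C4(5μF, Q=15μC, V=3.00V)
Op 1: CLOSE 4-1: Q_total=32.00, C_total=6.00, V=5.33; Q4=26.67, Q1=5.33; dissipated=81.667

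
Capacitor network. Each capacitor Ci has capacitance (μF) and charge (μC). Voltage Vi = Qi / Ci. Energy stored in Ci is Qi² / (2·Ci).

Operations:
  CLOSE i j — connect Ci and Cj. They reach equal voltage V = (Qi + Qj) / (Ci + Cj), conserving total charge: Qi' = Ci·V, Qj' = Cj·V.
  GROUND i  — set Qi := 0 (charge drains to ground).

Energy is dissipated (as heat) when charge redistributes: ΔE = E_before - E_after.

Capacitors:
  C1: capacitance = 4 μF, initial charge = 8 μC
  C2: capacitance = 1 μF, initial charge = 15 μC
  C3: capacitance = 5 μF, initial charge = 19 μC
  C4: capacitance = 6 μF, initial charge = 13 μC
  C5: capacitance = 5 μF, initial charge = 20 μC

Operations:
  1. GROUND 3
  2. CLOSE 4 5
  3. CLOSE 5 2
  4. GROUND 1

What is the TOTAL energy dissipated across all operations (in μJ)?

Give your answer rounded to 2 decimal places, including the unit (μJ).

Initial: C1(4μF, Q=8μC, V=2.00V), C2(1μF, Q=15μC, V=15.00V), C3(5μF, Q=19μC, V=3.80V), C4(6μF, Q=13μC, V=2.17V), C5(5μF, Q=20μC, V=4.00V)
Op 1: GROUND 3: Q3=0; energy lost=36.100
Op 2: CLOSE 4-5: Q_total=33.00, C_total=11.00, V=3.00; Q4=18.00, Q5=15.00; dissipated=4.583
Op 3: CLOSE 5-2: Q_total=30.00, C_total=6.00, V=5.00; Q5=25.00, Q2=5.00; dissipated=60.000
Op 4: GROUND 1: Q1=0; energy lost=8.000
Total dissipated: 108.683 μJ

Answer: 108.68 μJ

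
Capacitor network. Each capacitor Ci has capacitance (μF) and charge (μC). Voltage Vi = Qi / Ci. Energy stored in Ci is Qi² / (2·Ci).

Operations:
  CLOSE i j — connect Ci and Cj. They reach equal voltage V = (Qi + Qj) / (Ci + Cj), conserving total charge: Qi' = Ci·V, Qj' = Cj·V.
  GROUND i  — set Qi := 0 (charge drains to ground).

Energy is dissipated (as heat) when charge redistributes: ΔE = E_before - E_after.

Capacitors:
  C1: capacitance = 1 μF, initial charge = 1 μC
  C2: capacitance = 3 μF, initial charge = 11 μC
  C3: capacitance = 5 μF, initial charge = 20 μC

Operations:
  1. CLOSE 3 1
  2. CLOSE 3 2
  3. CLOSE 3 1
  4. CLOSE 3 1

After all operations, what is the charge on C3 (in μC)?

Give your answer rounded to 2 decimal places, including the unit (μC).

Answer: 17.76 μC

Derivation:
Initial: C1(1μF, Q=1μC, V=1.00V), C2(3μF, Q=11μC, V=3.67V), C3(5μF, Q=20μC, V=4.00V)
Op 1: CLOSE 3-1: Q_total=21.00, C_total=6.00, V=3.50; Q3=17.50, Q1=3.50; dissipated=3.750
Op 2: CLOSE 3-2: Q_total=28.50, C_total=8.00, V=3.56; Q3=17.81, Q2=10.69; dissipated=0.026
Op 3: CLOSE 3-1: Q_total=21.31, C_total=6.00, V=3.55; Q3=17.76, Q1=3.55; dissipated=0.002
Op 4: CLOSE 3-1: Q_total=21.31, C_total=6.00, V=3.55; Q3=17.76, Q1=3.55; dissipated=0.000
Final charges: Q1=3.55, Q2=10.69, Q3=17.76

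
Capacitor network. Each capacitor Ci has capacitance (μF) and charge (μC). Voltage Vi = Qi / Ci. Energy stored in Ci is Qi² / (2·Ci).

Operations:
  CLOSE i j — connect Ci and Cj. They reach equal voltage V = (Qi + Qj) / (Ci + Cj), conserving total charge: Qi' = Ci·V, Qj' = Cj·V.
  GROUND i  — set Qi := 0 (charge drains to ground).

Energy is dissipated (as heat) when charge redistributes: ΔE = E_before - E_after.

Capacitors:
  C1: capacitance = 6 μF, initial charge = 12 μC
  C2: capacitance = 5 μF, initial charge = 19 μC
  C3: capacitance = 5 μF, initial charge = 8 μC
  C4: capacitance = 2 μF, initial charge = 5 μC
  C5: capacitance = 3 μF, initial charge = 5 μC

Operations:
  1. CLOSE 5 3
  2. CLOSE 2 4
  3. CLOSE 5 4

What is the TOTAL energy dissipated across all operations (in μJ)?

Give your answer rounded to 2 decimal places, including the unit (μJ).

Initial: C1(6μF, Q=12μC, V=2.00V), C2(5μF, Q=19μC, V=3.80V), C3(5μF, Q=8μC, V=1.60V), C4(2μF, Q=5μC, V=2.50V), C5(3μF, Q=5μC, V=1.67V)
Op 1: CLOSE 5-3: Q_total=13.00, C_total=8.00, V=1.62; Q5=4.88, Q3=8.12; dissipated=0.004
Op 2: CLOSE 2-4: Q_total=24.00, C_total=7.00, V=3.43; Q2=17.14, Q4=6.86; dissipated=1.207
Op 3: CLOSE 5-4: Q_total=11.73, C_total=5.00, V=2.35; Q5=7.04, Q4=4.69; dissipated=1.952
Total dissipated: 3.163 μJ

Answer: 3.16 μJ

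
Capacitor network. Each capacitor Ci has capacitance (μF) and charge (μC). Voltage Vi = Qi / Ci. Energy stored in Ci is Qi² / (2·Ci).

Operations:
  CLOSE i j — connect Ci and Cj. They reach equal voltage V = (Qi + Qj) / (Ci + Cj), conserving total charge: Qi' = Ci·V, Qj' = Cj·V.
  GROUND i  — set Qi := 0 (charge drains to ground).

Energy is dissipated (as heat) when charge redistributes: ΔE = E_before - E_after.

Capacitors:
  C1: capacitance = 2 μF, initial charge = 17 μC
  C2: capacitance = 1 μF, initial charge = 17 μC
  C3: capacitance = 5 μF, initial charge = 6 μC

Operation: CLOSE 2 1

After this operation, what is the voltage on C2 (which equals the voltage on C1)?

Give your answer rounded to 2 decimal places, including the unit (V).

Answer: 11.33 V

Derivation:
Initial: C1(2μF, Q=17μC, V=8.50V), C2(1μF, Q=17μC, V=17.00V), C3(5μF, Q=6μC, V=1.20V)
Op 1: CLOSE 2-1: Q_total=34.00, C_total=3.00, V=11.33; Q2=11.33, Q1=22.67; dissipated=24.083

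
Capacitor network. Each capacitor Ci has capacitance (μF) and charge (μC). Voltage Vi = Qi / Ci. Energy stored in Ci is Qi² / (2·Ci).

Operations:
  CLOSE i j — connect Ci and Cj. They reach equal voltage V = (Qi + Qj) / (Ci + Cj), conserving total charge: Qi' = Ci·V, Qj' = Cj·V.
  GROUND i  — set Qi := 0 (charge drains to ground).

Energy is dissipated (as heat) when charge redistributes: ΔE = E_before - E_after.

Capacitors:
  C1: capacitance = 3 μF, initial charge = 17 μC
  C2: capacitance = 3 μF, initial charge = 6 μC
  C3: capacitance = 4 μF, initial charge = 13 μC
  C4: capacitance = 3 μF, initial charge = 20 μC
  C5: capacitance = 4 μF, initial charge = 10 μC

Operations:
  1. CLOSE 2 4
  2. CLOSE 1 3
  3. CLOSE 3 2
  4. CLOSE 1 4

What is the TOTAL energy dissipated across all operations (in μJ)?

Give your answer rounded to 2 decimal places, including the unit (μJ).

Initial: C1(3μF, Q=17μC, V=5.67V), C2(3μF, Q=6μC, V=2.00V), C3(4μF, Q=13μC, V=3.25V), C4(3μF, Q=20μC, V=6.67V), C5(4μF, Q=10μC, V=2.50V)
Op 1: CLOSE 2-4: Q_total=26.00, C_total=6.00, V=4.33; Q2=13.00, Q4=13.00; dissipated=16.333
Op 2: CLOSE 1-3: Q_total=30.00, C_total=7.00, V=4.29; Q1=12.86, Q3=17.14; dissipated=5.006
Op 3: CLOSE 3-2: Q_total=30.14, C_total=7.00, V=4.31; Q3=17.22, Q2=12.92; dissipated=0.002
Op 4: CLOSE 1-4: Q_total=25.86, C_total=6.00, V=4.31; Q1=12.93, Q4=12.93; dissipated=0.002
Total dissipated: 21.343 μJ

Answer: 21.34 μJ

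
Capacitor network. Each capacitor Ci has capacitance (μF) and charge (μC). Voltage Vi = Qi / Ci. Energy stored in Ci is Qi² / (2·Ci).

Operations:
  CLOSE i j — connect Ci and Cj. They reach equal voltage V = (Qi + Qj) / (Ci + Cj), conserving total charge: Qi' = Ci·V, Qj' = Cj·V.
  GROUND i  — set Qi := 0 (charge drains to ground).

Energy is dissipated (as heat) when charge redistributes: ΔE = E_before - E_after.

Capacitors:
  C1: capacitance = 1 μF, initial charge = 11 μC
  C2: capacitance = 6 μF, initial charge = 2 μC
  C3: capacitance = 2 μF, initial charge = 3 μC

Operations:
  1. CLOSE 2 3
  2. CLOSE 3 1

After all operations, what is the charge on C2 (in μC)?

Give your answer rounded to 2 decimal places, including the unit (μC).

Initial: C1(1μF, Q=11μC, V=11.00V), C2(6μF, Q=2μC, V=0.33V), C3(2μF, Q=3μC, V=1.50V)
Op 1: CLOSE 2-3: Q_total=5.00, C_total=8.00, V=0.62; Q2=3.75, Q3=1.25; dissipated=1.021
Op 2: CLOSE 3-1: Q_total=12.25, C_total=3.00, V=4.08; Q3=8.17, Q1=4.08; dissipated=35.880
Final charges: Q1=4.08, Q2=3.75, Q3=8.17

Answer: 3.75 μC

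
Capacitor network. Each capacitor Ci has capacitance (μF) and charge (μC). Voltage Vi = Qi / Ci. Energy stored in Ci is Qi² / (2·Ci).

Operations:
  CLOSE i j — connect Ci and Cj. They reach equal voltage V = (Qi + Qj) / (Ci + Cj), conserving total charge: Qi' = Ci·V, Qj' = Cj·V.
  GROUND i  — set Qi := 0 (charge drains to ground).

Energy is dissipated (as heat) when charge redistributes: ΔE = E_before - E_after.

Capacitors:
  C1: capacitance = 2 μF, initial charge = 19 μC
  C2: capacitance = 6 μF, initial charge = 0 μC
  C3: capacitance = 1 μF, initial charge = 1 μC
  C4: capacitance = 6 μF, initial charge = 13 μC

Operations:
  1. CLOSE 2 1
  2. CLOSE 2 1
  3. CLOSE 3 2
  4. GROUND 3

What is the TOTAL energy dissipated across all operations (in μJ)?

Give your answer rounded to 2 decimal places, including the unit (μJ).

Answer: 70.87 μJ

Derivation:
Initial: C1(2μF, Q=19μC, V=9.50V), C2(6μF, Q=0μC, V=0.00V), C3(1μF, Q=1μC, V=1.00V), C4(6μF, Q=13μC, V=2.17V)
Op 1: CLOSE 2-1: Q_total=19.00, C_total=8.00, V=2.38; Q2=14.25, Q1=4.75; dissipated=67.688
Op 2: CLOSE 2-1: Q_total=19.00, C_total=8.00, V=2.38; Q2=14.25, Q1=4.75; dissipated=0.000
Op 3: CLOSE 3-2: Q_total=15.25, C_total=7.00, V=2.18; Q3=2.18, Q2=13.07; dissipated=0.810
Op 4: GROUND 3: Q3=0; energy lost=2.373
Total dissipated: 70.871 μJ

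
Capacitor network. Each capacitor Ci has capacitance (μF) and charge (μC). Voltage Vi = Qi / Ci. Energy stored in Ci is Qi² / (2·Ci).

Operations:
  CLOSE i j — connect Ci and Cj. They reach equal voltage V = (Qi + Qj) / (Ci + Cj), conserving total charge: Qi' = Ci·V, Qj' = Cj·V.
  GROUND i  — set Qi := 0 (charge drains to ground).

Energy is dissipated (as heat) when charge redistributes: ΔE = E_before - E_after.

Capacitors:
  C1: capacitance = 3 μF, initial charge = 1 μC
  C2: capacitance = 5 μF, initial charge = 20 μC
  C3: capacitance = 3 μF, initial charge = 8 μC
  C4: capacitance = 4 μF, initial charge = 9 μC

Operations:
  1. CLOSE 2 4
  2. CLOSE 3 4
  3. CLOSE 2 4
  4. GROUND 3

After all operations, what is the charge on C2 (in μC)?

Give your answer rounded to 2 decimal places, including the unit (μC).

Answer: 15.58 μC

Derivation:
Initial: C1(3μF, Q=1μC, V=0.33V), C2(5μF, Q=20μC, V=4.00V), C3(3μF, Q=8μC, V=2.67V), C4(4μF, Q=9μC, V=2.25V)
Op 1: CLOSE 2-4: Q_total=29.00, C_total=9.00, V=3.22; Q2=16.11, Q4=12.89; dissipated=3.403
Op 2: CLOSE 3-4: Q_total=20.89, C_total=7.00, V=2.98; Q3=8.95, Q4=11.94; dissipated=0.265
Op 3: CLOSE 2-4: Q_total=28.05, C_total=9.00, V=3.12; Q2=15.58, Q4=12.47; dissipated=0.063
Op 4: GROUND 3: Q3=0; energy lost=13.358
Final charges: Q1=1.00, Q2=15.58, Q3=0.00, Q4=12.47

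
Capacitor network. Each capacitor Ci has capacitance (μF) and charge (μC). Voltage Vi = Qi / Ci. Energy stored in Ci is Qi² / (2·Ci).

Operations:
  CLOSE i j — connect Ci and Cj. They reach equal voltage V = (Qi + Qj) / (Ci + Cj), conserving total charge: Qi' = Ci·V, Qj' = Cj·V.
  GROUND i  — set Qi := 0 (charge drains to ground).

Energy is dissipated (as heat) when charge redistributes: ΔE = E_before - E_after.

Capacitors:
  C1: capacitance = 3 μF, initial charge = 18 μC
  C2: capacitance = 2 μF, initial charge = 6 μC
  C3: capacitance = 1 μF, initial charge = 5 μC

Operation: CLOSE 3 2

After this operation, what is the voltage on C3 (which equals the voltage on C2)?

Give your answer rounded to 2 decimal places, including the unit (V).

Answer: 3.67 V

Derivation:
Initial: C1(3μF, Q=18μC, V=6.00V), C2(2μF, Q=6μC, V=3.00V), C3(1μF, Q=5μC, V=5.00V)
Op 1: CLOSE 3-2: Q_total=11.00, C_total=3.00, V=3.67; Q3=3.67, Q2=7.33; dissipated=1.333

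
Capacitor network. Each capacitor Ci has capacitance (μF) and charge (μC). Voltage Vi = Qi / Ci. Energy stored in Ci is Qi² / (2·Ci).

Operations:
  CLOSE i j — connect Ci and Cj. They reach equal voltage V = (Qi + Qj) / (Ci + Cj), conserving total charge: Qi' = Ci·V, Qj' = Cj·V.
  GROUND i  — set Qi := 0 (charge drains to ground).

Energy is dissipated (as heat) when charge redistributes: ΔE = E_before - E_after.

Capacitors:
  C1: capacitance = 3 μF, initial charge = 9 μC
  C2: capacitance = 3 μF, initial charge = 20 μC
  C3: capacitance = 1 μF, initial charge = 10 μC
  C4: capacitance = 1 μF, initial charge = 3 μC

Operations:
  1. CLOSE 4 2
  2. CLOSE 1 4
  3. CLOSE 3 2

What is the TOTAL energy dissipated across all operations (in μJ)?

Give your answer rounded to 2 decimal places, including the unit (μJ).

Initial: C1(3μF, Q=9μC, V=3.00V), C2(3μF, Q=20μC, V=6.67V), C3(1μF, Q=10μC, V=10.00V), C4(1μF, Q=3μC, V=3.00V)
Op 1: CLOSE 4-2: Q_total=23.00, C_total=4.00, V=5.75; Q4=5.75, Q2=17.25; dissipated=5.042
Op 2: CLOSE 1-4: Q_total=14.75, C_total=4.00, V=3.69; Q1=11.06, Q4=3.69; dissipated=2.836
Op 3: CLOSE 3-2: Q_total=27.25, C_total=4.00, V=6.81; Q3=6.81, Q2=20.44; dissipated=6.773
Total dissipated: 14.651 μJ

Answer: 14.65 μJ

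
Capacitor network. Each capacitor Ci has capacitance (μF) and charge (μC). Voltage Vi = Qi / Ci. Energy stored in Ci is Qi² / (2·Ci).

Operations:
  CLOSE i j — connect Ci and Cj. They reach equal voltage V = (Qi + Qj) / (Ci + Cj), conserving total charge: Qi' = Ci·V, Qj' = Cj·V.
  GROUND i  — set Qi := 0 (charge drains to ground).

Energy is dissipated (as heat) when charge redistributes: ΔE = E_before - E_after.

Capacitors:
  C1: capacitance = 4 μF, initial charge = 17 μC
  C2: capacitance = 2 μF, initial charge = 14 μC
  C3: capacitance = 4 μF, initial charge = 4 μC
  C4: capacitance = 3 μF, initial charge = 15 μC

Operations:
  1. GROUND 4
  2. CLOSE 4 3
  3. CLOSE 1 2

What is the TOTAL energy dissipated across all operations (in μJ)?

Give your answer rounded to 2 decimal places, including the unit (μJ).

Initial: C1(4μF, Q=17μC, V=4.25V), C2(2μF, Q=14μC, V=7.00V), C3(4μF, Q=4μC, V=1.00V), C4(3μF, Q=15μC, V=5.00V)
Op 1: GROUND 4: Q4=0; energy lost=37.500
Op 2: CLOSE 4-3: Q_total=4.00, C_total=7.00, V=0.57; Q4=1.71, Q3=2.29; dissipated=0.857
Op 3: CLOSE 1-2: Q_total=31.00, C_total=6.00, V=5.17; Q1=20.67, Q2=10.33; dissipated=5.042
Total dissipated: 43.399 μJ

Answer: 43.40 μJ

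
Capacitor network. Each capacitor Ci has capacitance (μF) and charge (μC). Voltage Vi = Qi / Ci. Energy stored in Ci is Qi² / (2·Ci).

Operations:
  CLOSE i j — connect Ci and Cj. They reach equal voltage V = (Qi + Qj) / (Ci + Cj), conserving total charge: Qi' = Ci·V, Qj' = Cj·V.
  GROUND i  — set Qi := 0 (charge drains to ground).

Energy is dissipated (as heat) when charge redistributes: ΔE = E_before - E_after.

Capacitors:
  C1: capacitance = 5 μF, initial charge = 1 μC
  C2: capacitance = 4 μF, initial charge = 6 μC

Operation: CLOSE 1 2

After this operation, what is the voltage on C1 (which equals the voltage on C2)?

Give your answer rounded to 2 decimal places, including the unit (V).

Answer: 0.78 V

Derivation:
Initial: C1(5μF, Q=1μC, V=0.20V), C2(4μF, Q=6μC, V=1.50V)
Op 1: CLOSE 1-2: Q_total=7.00, C_total=9.00, V=0.78; Q1=3.89, Q2=3.11; dissipated=1.878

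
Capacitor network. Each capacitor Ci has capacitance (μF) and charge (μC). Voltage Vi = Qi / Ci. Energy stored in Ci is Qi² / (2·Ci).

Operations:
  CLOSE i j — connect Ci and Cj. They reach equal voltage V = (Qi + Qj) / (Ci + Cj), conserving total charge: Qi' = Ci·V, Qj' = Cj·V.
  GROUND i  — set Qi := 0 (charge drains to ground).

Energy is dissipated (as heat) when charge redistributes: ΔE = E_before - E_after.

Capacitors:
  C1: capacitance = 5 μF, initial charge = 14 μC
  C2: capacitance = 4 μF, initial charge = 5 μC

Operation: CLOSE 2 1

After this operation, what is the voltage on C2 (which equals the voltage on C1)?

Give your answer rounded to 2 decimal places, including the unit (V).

Initial: C1(5μF, Q=14μC, V=2.80V), C2(4μF, Q=5μC, V=1.25V)
Op 1: CLOSE 2-1: Q_total=19.00, C_total=9.00, V=2.11; Q2=8.44, Q1=10.56; dissipated=2.669

Answer: 2.11 V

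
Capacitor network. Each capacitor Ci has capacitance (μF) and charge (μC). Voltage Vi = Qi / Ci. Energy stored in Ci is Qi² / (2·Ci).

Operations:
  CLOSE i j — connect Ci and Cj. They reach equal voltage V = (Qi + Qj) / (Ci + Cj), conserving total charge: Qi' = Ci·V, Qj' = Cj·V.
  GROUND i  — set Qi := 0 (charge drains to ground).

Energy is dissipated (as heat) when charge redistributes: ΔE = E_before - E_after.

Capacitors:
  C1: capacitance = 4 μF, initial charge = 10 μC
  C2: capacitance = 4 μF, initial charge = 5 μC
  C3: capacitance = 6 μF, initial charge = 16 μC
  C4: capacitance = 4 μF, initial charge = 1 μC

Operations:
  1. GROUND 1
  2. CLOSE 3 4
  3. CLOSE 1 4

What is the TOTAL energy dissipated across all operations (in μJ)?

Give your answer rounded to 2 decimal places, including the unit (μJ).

Answer: 22.40 μJ

Derivation:
Initial: C1(4μF, Q=10μC, V=2.50V), C2(4μF, Q=5μC, V=1.25V), C3(6μF, Q=16μC, V=2.67V), C4(4μF, Q=1μC, V=0.25V)
Op 1: GROUND 1: Q1=0; energy lost=12.500
Op 2: CLOSE 3-4: Q_total=17.00, C_total=10.00, V=1.70; Q3=10.20, Q4=6.80; dissipated=7.008
Op 3: CLOSE 1-4: Q_total=6.80, C_total=8.00, V=0.85; Q1=3.40, Q4=3.40; dissipated=2.890
Total dissipated: 22.398 μJ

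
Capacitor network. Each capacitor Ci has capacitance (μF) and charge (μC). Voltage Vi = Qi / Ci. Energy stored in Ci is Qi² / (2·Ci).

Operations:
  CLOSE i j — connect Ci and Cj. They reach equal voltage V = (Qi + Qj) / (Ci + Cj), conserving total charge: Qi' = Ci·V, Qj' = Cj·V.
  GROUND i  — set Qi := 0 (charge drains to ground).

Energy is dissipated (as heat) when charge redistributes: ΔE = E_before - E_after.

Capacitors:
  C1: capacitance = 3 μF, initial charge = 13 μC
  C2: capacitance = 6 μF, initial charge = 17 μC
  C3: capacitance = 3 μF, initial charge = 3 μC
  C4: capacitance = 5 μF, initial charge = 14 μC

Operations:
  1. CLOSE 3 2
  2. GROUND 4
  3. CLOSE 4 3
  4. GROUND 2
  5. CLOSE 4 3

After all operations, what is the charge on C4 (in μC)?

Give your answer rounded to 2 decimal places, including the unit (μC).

Answer: 4.17 μC

Derivation:
Initial: C1(3μF, Q=13μC, V=4.33V), C2(6μF, Q=17μC, V=2.83V), C3(3μF, Q=3μC, V=1.00V), C4(5μF, Q=14μC, V=2.80V)
Op 1: CLOSE 3-2: Q_total=20.00, C_total=9.00, V=2.22; Q3=6.67, Q2=13.33; dissipated=3.361
Op 2: GROUND 4: Q4=0; energy lost=19.600
Op 3: CLOSE 4-3: Q_total=6.67, C_total=8.00, V=0.83; Q4=4.17, Q3=2.50; dissipated=4.630
Op 4: GROUND 2: Q2=0; energy lost=14.815
Op 5: CLOSE 4-3: Q_total=6.67, C_total=8.00, V=0.83; Q4=4.17, Q3=2.50; dissipated=0.000
Final charges: Q1=13.00, Q2=0.00, Q3=2.50, Q4=4.17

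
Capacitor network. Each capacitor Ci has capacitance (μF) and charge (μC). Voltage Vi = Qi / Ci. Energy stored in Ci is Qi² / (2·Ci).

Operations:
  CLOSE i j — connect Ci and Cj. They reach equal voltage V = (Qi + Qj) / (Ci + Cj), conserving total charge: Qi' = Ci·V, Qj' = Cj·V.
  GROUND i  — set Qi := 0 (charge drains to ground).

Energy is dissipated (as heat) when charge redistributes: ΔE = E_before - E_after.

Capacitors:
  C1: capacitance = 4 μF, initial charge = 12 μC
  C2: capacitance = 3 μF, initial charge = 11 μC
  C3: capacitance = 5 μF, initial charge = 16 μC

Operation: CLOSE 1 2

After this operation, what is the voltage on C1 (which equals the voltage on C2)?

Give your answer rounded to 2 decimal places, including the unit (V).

Initial: C1(4μF, Q=12μC, V=3.00V), C2(3μF, Q=11μC, V=3.67V), C3(5μF, Q=16μC, V=3.20V)
Op 1: CLOSE 1-2: Q_total=23.00, C_total=7.00, V=3.29; Q1=13.14, Q2=9.86; dissipated=0.381

Answer: 3.29 V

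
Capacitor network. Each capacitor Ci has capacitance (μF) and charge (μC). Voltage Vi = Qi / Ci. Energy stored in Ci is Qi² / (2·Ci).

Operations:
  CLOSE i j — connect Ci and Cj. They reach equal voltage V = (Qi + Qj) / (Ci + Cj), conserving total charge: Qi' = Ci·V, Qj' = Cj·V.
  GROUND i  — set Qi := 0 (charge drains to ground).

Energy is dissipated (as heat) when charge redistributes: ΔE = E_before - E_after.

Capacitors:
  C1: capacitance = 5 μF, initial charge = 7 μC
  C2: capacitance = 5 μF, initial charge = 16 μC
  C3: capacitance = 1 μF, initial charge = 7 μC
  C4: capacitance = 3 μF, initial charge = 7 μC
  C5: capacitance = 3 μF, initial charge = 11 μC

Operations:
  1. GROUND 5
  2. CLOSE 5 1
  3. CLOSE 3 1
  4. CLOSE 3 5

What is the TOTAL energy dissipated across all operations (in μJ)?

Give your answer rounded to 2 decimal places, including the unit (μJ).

Initial: C1(5μF, Q=7μC, V=1.40V), C2(5μF, Q=16μC, V=3.20V), C3(1μF, Q=7μC, V=7.00V), C4(3μF, Q=7μC, V=2.33V), C5(3μF, Q=11μC, V=3.67V)
Op 1: GROUND 5: Q5=0; energy lost=20.167
Op 2: CLOSE 5-1: Q_total=7.00, C_total=8.00, V=0.88; Q5=2.62, Q1=4.38; dissipated=1.837
Op 3: CLOSE 3-1: Q_total=11.38, C_total=6.00, V=1.90; Q3=1.90, Q1=9.48; dissipated=15.632
Op 4: CLOSE 3-5: Q_total=4.52, C_total=4.00, V=1.13; Q3=1.13, Q5=3.39; dissipated=0.391
Total dissipated: 38.026 μJ

Answer: 38.03 μJ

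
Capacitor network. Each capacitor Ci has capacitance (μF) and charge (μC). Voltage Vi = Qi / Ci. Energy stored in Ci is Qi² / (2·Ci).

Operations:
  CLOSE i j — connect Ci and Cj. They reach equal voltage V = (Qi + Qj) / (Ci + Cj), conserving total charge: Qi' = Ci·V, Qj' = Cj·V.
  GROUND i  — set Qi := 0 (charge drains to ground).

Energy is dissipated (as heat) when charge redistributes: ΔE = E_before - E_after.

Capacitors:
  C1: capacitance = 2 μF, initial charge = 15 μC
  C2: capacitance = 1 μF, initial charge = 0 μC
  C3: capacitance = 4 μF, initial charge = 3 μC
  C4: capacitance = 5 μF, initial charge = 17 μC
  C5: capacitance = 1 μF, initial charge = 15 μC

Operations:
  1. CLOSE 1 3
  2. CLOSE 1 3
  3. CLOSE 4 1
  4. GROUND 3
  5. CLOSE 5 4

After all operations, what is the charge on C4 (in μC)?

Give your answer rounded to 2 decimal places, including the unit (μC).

Answer: 26.19 μC

Derivation:
Initial: C1(2μF, Q=15μC, V=7.50V), C2(1μF, Q=0μC, V=0.00V), C3(4μF, Q=3μC, V=0.75V), C4(5μF, Q=17μC, V=3.40V), C5(1μF, Q=15μC, V=15.00V)
Op 1: CLOSE 1-3: Q_total=18.00, C_total=6.00, V=3.00; Q1=6.00, Q3=12.00; dissipated=30.375
Op 2: CLOSE 1-3: Q_total=18.00, C_total=6.00, V=3.00; Q1=6.00, Q3=12.00; dissipated=0.000
Op 3: CLOSE 4-1: Q_total=23.00, C_total=7.00, V=3.29; Q4=16.43, Q1=6.57; dissipated=0.114
Op 4: GROUND 3: Q3=0; energy lost=18.000
Op 5: CLOSE 5-4: Q_total=31.43, C_total=6.00, V=5.24; Q5=5.24, Q4=26.19; dissipated=57.177
Final charges: Q1=6.57, Q2=0.00, Q3=0.00, Q4=26.19, Q5=5.24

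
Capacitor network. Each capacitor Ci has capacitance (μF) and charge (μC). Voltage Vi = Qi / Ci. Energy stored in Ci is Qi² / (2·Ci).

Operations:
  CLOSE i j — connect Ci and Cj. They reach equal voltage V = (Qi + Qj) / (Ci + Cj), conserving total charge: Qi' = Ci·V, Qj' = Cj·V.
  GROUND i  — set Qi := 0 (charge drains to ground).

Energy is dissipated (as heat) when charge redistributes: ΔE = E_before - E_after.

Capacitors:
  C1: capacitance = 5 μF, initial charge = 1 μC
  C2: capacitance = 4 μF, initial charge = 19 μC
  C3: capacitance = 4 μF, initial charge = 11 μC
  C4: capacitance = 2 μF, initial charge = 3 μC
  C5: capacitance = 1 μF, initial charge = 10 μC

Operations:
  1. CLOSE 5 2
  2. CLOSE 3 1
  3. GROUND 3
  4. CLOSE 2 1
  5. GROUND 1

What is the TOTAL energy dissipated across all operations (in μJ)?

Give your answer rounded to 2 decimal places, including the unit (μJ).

Initial: C1(5μF, Q=1μC, V=0.20V), C2(4μF, Q=19μC, V=4.75V), C3(4μF, Q=11μC, V=2.75V), C4(2μF, Q=3μC, V=1.50V), C5(1μF, Q=10μC, V=10.00V)
Op 1: CLOSE 5-2: Q_total=29.00, C_total=5.00, V=5.80; Q5=5.80, Q2=23.20; dissipated=11.025
Op 2: CLOSE 3-1: Q_total=12.00, C_total=9.00, V=1.33; Q3=5.33, Q1=6.67; dissipated=7.225
Op 3: GROUND 3: Q3=0; energy lost=3.556
Op 4: CLOSE 2-1: Q_total=29.87, C_total=9.00, V=3.32; Q2=13.27, Q1=16.59; dissipated=22.168
Op 5: GROUND 1: Q1=0; energy lost=27.531
Total dissipated: 71.505 μJ

Answer: 71.50 μJ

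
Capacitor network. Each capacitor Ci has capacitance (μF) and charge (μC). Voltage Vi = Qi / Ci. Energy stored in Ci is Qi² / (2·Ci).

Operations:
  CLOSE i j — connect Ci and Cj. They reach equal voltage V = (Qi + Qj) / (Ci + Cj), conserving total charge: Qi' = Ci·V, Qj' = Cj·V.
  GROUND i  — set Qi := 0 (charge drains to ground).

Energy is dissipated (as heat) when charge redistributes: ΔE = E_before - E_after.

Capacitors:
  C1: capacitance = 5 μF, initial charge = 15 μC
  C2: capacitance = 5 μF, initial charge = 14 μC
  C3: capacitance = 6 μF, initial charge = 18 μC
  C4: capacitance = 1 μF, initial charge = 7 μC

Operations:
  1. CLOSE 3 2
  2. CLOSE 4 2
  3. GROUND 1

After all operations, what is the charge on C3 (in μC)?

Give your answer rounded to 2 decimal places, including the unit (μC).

Initial: C1(5μF, Q=15μC, V=3.00V), C2(5μF, Q=14μC, V=2.80V), C3(6μF, Q=18μC, V=3.00V), C4(1μF, Q=7μC, V=7.00V)
Op 1: CLOSE 3-2: Q_total=32.00, C_total=11.00, V=2.91; Q3=17.45, Q2=14.55; dissipated=0.055
Op 2: CLOSE 4-2: Q_total=21.55, C_total=6.00, V=3.59; Q4=3.59, Q2=17.95; dissipated=6.973
Op 3: GROUND 1: Q1=0; energy lost=22.500
Final charges: Q1=0.00, Q2=17.95, Q3=17.45, Q4=3.59

Answer: 17.45 μC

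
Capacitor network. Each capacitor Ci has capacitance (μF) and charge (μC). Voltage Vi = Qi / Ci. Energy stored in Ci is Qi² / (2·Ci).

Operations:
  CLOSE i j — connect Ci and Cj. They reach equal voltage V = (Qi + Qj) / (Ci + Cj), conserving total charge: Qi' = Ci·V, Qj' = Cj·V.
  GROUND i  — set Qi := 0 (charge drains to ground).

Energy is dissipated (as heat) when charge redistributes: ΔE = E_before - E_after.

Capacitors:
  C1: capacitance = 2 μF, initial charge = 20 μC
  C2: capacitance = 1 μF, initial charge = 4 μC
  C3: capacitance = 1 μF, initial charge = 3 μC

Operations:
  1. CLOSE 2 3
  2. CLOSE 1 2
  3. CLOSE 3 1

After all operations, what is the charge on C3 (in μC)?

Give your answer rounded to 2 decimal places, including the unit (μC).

Answer: 6.39 μC

Derivation:
Initial: C1(2μF, Q=20μC, V=10.00V), C2(1μF, Q=4μC, V=4.00V), C3(1μF, Q=3μC, V=3.00V)
Op 1: CLOSE 2-3: Q_total=7.00, C_total=2.00, V=3.50; Q2=3.50, Q3=3.50; dissipated=0.250
Op 2: CLOSE 1-2: Q_total=23.50, C_total=3.00, V=7.83; Q1=15.67, Q2=7.83; dissipated=14.083
Op 3: CLOSE 3-1: Q_total=19.17, C_total=3.00, V=6.39; Q3=6.39, Q1=12.78; dissipated=6.259
Final charges: Q1=12.78, Q2=7.83, Q3=6.39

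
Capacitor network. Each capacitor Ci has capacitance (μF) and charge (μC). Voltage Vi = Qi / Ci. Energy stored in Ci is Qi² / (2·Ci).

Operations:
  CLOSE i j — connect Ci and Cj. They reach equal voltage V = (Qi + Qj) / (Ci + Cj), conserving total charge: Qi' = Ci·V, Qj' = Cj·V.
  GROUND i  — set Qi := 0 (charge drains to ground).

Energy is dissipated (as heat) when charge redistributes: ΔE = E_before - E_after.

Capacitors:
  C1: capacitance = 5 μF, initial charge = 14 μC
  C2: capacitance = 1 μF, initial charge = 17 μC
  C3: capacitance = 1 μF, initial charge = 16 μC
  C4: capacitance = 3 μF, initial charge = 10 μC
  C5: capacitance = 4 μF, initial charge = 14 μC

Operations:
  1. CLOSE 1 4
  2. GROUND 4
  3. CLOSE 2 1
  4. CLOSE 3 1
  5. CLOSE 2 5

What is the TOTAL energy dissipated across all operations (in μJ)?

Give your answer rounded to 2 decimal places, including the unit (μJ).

Answer: 144.19 μJ

Derivation:
Initial: C1(5μF, Q=14μC, V=2.80V), C2(1μF, Q=17μC, V=17.00V), C3(1μF, Q=16μC, V=16.00V), C4(3μF, Q=10μC, V=3.33V), C5(4μF, Q=14μC, V=3.50V)
Op 1: CLOSE 1-4: Q_total=24.00, C_total=8.00, V=3.00; Q1=15.00, Q4=9.00; dissipated=0.267
Op 2: GROUND 4: Q4=0; energy lost=13.500
Op 3: CLOSE 2-1: Q_total=32.00, C_total=6.00, V=5.33; Q2=5.33, Q1=26.67; dissipated=81.667
Op 4: CLOSE 3-1: Q_total=42.67, C_total=6.00, V=7.11; Q3=7.11, Q1=35.56; dissipated=47.407
Op 5: CLOSE 2-5: Q_total=19.33, C_total=5.00, V=3.87; Q2=3.87, Q5=15.47; dissipated=1.344
Total dissipated: 144.185 μJ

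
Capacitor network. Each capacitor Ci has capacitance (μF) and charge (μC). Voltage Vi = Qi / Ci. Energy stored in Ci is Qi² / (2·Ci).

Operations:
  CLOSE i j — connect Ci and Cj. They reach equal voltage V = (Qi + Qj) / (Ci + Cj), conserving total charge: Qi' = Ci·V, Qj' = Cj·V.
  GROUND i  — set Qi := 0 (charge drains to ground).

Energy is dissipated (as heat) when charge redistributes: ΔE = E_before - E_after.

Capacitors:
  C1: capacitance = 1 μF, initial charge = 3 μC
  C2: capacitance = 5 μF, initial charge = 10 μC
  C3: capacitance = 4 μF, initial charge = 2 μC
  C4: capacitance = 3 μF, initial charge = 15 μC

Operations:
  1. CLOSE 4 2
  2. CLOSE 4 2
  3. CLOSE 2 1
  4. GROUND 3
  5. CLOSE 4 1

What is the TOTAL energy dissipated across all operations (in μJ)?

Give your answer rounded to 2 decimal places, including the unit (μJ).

Answer: 8.94 μJ

Derivation:
Initial: C1(1μF, Q=3μC, V=3.00V), C2(5μF, Q=10μC, V=2.00V), C3(4μF, Q=2μC, V=0.50V), C4(3μF, Q=15μC, V=5.00V)
Op 1: CLOSE 4-2: Q_total=25.00, C_total=8.00, V=3.12; Q4=9.38, Q2=15.62; dissipated=8.438
Op 2: CLOSE 4-2: Q_total=25.00, C_total=8.00, V=3.12; Q4=9.38, Q2=15.62; dissipated=0.000
Op 3: CLOSE 2-1: Q_total=18.62, C_total=6.00, V=3.10; Q2=15.52, Q1=3.10; dissipated=0.007
Op 4: GROUND 3: Q3=0; energy lost=0.500
Op 5: CLOSE 4-1: Q_total=12.48, C_total=4.00, V=3.12; Q4=9.36, Q1=3.12; dissipated=0.000
Total dissipated: 8.944 μJ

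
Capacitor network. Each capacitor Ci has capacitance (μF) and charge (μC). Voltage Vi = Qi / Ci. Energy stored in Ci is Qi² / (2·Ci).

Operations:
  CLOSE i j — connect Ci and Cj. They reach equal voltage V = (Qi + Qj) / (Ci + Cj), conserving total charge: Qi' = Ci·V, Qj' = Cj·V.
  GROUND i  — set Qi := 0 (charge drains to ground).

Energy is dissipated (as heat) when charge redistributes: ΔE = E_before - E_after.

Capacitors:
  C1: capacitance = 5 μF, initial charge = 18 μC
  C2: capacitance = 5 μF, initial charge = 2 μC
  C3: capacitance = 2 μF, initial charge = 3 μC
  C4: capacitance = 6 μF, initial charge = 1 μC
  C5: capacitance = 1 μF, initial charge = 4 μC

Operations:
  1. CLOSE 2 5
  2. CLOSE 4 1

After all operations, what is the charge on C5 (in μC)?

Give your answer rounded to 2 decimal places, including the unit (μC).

Initial: C1(5μF, Q=18μC, V=3.60V), C2(5μF, Q=2μC, V=0.40V), C3(2μF, Q=3μC, V=1.50V), C4(6μF, Q=1μC, V=0.17V), C5(1μF, Q=4μC, V=4.00V)
Op 1: CLOSE 2-5: Q_total=6.00, C_total=6.00, V=1.00; Q2=5.00, Q5=1.00; dissipated=5.400
Op 2: CLOSE 4-1: Q_total=19.00, C_total=11.00, V=1.73; Q4=10.36, Q1=8.64; dissipated=16.074
Final charges: Q1=8.64, Q2=5.00, Q3=3.00, Q4=10.36, Q5=1.00

Answer: 1.00 μC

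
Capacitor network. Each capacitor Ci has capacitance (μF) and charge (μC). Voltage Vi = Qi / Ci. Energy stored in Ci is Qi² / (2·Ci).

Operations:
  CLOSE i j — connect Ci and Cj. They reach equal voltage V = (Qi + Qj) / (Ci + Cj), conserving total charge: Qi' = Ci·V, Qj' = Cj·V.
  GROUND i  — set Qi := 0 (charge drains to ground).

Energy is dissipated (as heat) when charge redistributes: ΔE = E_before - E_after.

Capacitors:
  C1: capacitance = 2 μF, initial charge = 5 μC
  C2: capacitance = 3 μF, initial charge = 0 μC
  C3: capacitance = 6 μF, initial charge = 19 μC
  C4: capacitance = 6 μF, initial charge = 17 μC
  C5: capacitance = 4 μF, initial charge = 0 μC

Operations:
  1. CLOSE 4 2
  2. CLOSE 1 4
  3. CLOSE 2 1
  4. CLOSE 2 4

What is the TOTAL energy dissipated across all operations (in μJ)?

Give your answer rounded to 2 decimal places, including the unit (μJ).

Initial: C1(2μF, Q=5μC, V=2.50V), C2(3μF, Q=0μC, V=0.00V), C3(6μF, Q=19μC, V=3.17V), C4(6μF, Q=17μC, V=2.83V), C5(4μF, Q=0μC, V=0.00V)
Op 1: CLOSE 4-2: Q_total=17.00, C_total=9.00, V=1.89; Q4=11.33, Q2=5.67; dissipated=8.028
Op 2: CLOSE 1-4: Q_total=16.33, C_total=8.00, V=2.04; Q1=4.08, Q4=12.25; dissipated=0.280
Op 3: CLOSE 2-1: Q_total=9.75, C_total=5.00, V=1.95; Q2=5.85, Q1=3.90; dissipated=0.014
Op 4: CLOSE 2-4: Q_total=18.10, C_total=9.00, V=2.01; Q2=6.03, Q4=12.07; dissipated=0.008
Total dissipated: 8.330 μJ

Answer: 8.33 μJ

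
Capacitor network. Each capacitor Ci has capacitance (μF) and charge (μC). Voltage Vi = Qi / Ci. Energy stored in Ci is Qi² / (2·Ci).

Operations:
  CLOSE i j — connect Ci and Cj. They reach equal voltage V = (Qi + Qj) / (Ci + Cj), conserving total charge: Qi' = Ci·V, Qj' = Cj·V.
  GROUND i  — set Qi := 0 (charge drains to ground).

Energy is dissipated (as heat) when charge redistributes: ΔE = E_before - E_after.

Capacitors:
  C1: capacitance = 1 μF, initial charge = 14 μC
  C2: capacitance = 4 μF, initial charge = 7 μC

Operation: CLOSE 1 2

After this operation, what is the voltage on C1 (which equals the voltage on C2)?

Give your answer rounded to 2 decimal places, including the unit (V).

Answer: 4.20 V

Derivation:
Initial: C1(1μF, Q=14μC, V=14.00V), C2(4μF, Q=7μC, V=1.75V)
Op 1: CLOSE 1-2: Q_total=21.00, C_total=5.00, V=4.20; Q1=4.20, Q2=16.80; dissipated=60.025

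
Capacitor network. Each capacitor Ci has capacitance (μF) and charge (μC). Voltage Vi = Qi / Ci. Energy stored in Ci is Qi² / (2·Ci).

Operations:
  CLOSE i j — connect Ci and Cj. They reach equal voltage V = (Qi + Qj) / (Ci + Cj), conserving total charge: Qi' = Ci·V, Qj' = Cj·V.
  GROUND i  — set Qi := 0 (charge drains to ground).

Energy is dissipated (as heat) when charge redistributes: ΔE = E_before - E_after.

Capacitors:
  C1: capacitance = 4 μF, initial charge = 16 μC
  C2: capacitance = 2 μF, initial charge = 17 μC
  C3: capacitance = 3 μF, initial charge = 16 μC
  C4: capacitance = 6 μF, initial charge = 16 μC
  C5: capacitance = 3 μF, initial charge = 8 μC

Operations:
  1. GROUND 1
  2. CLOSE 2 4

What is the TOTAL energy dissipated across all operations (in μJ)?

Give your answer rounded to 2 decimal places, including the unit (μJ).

Initial: C1(4μF, Q=16μC, V=4.00V), C2(2μF, Q=17μC, V=8.50V), C3(3μF, Q=16μC, V=5.33V), C4(6μF, Q=16μC, V=2.67V), C5(3μF, Q=8μC, V=2.67V)
Op 1: GROUND 1: Q1=0; energy lost=32.000
Op 2: CLOSE 2-4: Q_total=33.00, C_total=8.00, V=4.12; Q2=8.25, Q4=24.75; dissipated=25.521
Total dissipated: 57.521 μJ

Answer: 57.52 μJ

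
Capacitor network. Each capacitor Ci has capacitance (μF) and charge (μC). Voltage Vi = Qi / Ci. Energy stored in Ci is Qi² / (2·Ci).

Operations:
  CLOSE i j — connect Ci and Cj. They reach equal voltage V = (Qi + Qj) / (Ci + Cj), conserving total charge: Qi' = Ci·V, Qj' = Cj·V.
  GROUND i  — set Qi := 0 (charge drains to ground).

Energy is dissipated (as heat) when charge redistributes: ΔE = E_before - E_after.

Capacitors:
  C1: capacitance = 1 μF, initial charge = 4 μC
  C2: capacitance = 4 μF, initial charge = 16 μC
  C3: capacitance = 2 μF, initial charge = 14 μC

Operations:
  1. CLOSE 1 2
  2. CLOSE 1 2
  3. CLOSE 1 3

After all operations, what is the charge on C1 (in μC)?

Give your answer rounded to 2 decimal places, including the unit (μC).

Initial: C1(1μF, Q=4μC, V=4.00V), C2(4μF, Q=16μC, V=4.00V), C3(2μF, Q=14μC, V=7.00V)
Op 1: CLOSE 1-2: Q_total=20.00, C_total=5.00, V=4.00; Q1=4.00, Q2=16.00; dissipated=0.000
Op 2: CLOSE 1-2: Q_total=20.00, C_total=5.00, V=4.00; Q1=4.00, Q2=16.00; dissipated=0.000
Op 3: CLOSE 1-3: Q_total=18.00, C_total=3.00, V=6.00; Q1=6.00, Q3=12.00; dissipated=3.000
Final charges: Q1=6.00, Q2=16.00, Q3=12.00

Answer: 6.00 μC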